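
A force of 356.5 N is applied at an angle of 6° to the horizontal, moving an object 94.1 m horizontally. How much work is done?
W = Fd cosθ = 356.5×94.1×cos(6°) = 33363.0 J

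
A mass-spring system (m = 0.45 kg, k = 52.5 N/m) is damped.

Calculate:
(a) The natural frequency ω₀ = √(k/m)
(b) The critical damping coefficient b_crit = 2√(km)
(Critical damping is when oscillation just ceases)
ω₀ = √(k/m) = √(52.5/0.45) = 10.8 rad/s
b_crit = 2√(km) = 2√(52.5×0.45) = 9.721 kg/s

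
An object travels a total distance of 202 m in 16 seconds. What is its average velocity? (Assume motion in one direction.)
v_avg = Δd / Δt = 202 / 16 = 12.62 m/s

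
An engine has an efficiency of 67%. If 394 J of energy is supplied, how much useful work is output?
W_out = η × W_in = 0.67 × 394 = 263.98 J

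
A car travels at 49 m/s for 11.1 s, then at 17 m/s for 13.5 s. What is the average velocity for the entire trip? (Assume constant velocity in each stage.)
d₁ = v₁t₁ = 49 × 11.1 = 543.9 m
d₂ = v₂t₂ = 17 × 13.5 = 229.5 m
d_total = 773.4 m, t_total = 24.6 s
v_avg = d_total/t_total = 773.4/24.6 = 31.44 m/s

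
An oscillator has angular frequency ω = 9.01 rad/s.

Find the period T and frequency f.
T = 2π/ω = 2π/9.01 = 0.6974 s; f = ω/2π = 1.434 Hz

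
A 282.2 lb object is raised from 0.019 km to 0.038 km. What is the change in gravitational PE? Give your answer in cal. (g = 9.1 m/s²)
ΔPE = mg(h₂ − h₁) = 128 kg × 9.1 m/s² × (38 − 19) m = 2.213e+04 J = 5290.0 cal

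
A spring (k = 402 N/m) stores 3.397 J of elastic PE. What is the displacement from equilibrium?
PE = ½kx² → x = √(2PE/k) = √(2×3.397/402) = 0.13 m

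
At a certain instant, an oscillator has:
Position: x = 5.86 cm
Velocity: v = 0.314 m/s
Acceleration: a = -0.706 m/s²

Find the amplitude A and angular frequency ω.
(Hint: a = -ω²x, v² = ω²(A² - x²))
a = −ω²x → ω = √(|a|/x) = √(0.706/0.0586) = 3.471 rad/s
v² = ω²(A² − x²) → A = √(x² + v²/ω²) = √(0.0586² + 0.314²/3.471²) = 0.1078 m = 10.78 cm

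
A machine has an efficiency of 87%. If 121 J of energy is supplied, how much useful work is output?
W_out = η × W_in = 0.87 × 121 = 105.27 J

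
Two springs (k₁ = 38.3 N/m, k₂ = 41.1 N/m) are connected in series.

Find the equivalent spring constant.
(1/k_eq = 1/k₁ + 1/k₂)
1/k_eq = 1/38.3 + 1/41.1 = 0.050441; k_eq = 19.83 N/m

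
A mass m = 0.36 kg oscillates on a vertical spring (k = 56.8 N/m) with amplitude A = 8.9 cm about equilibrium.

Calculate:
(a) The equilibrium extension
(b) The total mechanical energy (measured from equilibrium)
x_eq = mg/k = 0.36×9.81/56.8 = 0.06218 m = 6.218 cm
E = ½kA² = ½×56.8×(0.089)² = 0.225 J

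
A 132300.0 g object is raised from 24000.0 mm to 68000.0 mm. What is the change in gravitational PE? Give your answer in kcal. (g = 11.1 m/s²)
ΔPE = mg(h₂ − h₁) = 132.3 kg × 11.1 m/s² × (68 − 24) m = 6.462e+04 J = 15.44 kcal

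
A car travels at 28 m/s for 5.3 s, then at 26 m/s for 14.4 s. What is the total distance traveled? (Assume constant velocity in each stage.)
d₁ = v₁t₁ = 28 × 5.3 = 148.4 m
d₂ = v₂t₂ = 26 × 14.4 = 374.4 m
d_total = 148.4 + 374.4 = 522.8 m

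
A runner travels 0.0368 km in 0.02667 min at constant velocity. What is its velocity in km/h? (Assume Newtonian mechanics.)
v = d/t (with unit conversion) = 82.79 km/h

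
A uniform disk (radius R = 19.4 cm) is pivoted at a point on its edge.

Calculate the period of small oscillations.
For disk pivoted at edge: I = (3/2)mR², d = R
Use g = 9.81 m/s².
I/m = (3/2)R² = 0.05645 m²; d = R = 0.194 m
T = 2π√((3/2)R²/(gR)) = 2π√(3R/(2g)) = 1.082 s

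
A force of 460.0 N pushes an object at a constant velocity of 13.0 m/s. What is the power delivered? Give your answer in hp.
P = Fv = 460 N × 13 m/s = 5980 W = 8.019 hp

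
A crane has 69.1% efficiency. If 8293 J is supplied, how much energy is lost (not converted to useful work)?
W_out = η × W_in = 0.691×8293 = 5730.5 J
W_lost = W_in − W_out = 8293 − 5730.5 = 2562.5 J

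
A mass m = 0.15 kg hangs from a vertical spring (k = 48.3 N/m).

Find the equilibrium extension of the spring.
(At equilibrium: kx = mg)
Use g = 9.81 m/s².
x_eq = mg/k = 0.15×9.81/48.3 = 0.03047 m = 3.047 cm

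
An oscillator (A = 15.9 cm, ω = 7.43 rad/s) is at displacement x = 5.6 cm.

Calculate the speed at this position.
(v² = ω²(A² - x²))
v = ω√(A² − x²) = 7.43×√(0.159² − 0.056²) = 1.106 m/s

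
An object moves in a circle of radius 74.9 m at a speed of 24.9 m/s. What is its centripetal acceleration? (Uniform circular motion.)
a_c = v²/r = 24.9²/74.9 = 620.01/74.9 = 8.28 m/s²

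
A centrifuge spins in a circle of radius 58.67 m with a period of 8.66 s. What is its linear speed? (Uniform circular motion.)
v = 2πr/T = 2π×58.67/8.66 = 42.57 m/s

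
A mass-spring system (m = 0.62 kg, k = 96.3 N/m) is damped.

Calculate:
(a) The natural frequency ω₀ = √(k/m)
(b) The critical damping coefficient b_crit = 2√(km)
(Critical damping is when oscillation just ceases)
ω₀ = √(k/m) = √(96.3/0.62) = 12.46 rad/s
b_crit = 2√(km) = 2√(96.3×0.62) = 15.45 kg/s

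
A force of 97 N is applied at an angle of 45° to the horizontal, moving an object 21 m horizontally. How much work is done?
W = Fd cosθ = 97×21×cos(45°) = 1440.4 J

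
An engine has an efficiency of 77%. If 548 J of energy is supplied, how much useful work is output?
W_out = η × W_in = 0.77 × 548 = 421.96 J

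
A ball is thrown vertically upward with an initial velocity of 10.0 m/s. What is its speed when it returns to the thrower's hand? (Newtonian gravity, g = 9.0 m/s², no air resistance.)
By conservation of energy, the ball returns at the same speed = 10.0 m/s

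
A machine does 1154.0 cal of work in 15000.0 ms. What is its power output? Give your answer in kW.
P = W/t = 4828 J / 15 s = 321.9 W = 0.3219 kW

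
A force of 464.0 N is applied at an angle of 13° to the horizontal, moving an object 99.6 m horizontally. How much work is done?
W = Fd cosθ = 464.0×99.6×cos(13°) = 45030.0 J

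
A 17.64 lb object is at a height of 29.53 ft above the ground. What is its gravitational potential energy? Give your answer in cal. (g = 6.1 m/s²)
PE = mgh = 8.001 kg × 6.1 m/s² × 9.001 m = 439.3 J = 105.0 cal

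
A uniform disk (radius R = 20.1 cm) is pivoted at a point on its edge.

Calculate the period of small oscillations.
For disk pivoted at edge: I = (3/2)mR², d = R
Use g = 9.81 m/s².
I/m = (3/2)R² = 0.0606 m²; d = R = 0.201 m
T = 2π√((3/2)R²/(gR)) = 2π√(3R/(2g)) = 1.102 s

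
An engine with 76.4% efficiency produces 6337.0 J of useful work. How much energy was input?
W_in = W_out/η = 6337.0/0.764 = 8294.5 J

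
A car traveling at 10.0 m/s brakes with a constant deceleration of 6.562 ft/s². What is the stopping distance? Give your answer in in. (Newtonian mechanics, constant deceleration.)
d = v₀² / (2a) (with unit conversion) = 984.2 in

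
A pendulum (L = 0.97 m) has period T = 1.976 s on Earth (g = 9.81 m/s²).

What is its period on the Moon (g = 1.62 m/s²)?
T = 2π√(L/g), so T_moon/T_earth = √(g_earth/g_moon)
T_moon = 2π√(0.97/1.62) = 4.862 s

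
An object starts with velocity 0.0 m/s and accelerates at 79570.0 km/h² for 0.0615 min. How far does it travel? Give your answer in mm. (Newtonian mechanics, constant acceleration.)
d = v₀t + ½at² (with unit conversion) = 41800.0 mm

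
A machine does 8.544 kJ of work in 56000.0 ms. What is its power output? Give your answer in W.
P = W/t = 8544 J / 56 s = 152.6 W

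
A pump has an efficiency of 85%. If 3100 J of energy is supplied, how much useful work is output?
W_out = η × W_in = 0.85 × 3100 = 2635.0 J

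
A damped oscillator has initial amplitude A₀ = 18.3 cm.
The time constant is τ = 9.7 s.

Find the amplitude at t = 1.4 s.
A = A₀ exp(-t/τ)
A = A₀ exp(−t/τ) = 18.3×exp(−1.4/9.7) = 15.84 cm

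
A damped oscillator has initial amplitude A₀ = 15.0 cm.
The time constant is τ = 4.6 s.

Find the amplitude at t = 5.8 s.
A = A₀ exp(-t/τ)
A = A₀ exp(−t/τ) = 15.0×exp(−5.8/4.6) = 4.251 cm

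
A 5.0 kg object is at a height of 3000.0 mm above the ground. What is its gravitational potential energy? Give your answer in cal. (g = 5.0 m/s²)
PE = mgh = 5 kg × 5.0 m/s² × 3 m = 75 J = 17.93 cal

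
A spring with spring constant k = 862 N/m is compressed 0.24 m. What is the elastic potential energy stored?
PE = ½kx² = ½×862×0.24² = 24.83 J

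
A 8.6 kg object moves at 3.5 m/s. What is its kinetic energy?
KE = ½mv² = ½×8.6×3.5² = 52.675 J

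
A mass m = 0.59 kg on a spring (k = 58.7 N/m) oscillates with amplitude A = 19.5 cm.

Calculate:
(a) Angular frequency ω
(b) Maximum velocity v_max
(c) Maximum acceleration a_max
ω = √(k/m) = √(58.7/0.59) = 9.975 rad/s
v_max = ωA = 9.975×0.195 = 1.945 m/s
a_max = ω²A = 9.975²×0.195 = 19.4 m/s²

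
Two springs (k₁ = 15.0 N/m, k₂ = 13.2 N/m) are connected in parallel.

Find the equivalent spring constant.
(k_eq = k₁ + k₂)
k_eq = k₁ + k₂ = 15.0 + 13.2 = 28.2 N/m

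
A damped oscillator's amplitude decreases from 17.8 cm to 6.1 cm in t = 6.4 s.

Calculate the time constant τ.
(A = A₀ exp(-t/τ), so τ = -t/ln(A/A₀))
A/A₀ = 6.1/17.8 = 0.3427; ln(A/A₀) = -1.071
τ = −t/ln(A/A₀) = −6.4/-1.071 = 5.976 s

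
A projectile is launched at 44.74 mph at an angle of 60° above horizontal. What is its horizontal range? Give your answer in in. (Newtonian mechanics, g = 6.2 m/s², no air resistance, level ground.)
R = v₀² sin(2θ) / g (with unit conversion) = 2200.0 in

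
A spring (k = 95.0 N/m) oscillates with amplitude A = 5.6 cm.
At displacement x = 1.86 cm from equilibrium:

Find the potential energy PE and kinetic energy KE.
E_total = ½kA² = ½×95.0×(0.056)² = 0.149 J
PE = ½kx² = ½×95.0×(0.0186)² = 0.01643 J
KE = E_total − PE = 0.1325 J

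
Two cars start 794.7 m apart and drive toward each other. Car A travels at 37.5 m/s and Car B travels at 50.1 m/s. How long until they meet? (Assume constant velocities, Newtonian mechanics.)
Combined speed: v_combined = 37.5 + 50.1 = 87.6 m/s
Time to meet: t = d/87.6 = 794.7/87.6 = 9.07 s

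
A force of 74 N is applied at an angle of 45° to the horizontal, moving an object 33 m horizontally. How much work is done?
W = Fd cosθ = 74×33×cos(45°) = 1726.8 J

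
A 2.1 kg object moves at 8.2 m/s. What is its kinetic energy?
KE = ½mv² = ½×2.1×8.2² = 70.602 J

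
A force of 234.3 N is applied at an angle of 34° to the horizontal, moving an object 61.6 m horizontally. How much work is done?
W = Fd cosθ = 234.3×61.6×cos(34°) = 11965.0 J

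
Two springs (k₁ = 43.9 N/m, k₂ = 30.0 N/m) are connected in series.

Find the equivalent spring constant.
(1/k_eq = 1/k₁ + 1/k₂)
1/k_eq = 1/43.9 + 1/30.0 = 0.056112; k_eq = 17.82 N/m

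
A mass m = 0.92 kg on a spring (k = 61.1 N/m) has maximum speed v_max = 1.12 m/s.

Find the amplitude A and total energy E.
½mv²_max = ½kA² → A = v_max√(m/k) = 1.12×√(0.92/61.1) = 0.1374 m = 13.74 cm
E = ½mv²_max = ½×0.92×1.12² = 0.577 J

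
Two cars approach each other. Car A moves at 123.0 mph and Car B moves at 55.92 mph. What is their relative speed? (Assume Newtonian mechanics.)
v_rel = v_A + v_B = 123.0 + 55.92 = 178.9 mph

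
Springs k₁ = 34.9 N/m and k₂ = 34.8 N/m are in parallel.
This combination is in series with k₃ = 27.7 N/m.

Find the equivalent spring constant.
k₁₂ = k₁ + k₂ = 69.7 N/m (parallel)
1/k_eq = 1/k₁₂ + 1/k₃ → k_eq = 19.82 N/m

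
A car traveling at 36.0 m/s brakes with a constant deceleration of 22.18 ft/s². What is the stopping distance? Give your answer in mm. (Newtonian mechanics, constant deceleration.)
d = v₀² / (2a) (with unit conversion) = 95850.0 mm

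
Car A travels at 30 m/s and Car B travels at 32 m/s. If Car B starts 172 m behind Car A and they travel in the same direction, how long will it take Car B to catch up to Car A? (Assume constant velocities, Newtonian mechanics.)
Relative speed: v_rel = 32 - 30 = 2 m/s
Time to catch: t = d₀/v_rel = 172/2 = 86.0 s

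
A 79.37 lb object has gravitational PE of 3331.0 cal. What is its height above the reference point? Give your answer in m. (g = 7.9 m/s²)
PE = mgh → h = PE/(mg) = 1.394e+04 J / (36 kg × 7.9 m/s²) = 49 m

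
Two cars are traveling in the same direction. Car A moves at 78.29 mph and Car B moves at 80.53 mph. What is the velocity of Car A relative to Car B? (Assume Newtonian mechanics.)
v_rel = v_A - v_B = 78.29 - 80.53 = -2.24 mph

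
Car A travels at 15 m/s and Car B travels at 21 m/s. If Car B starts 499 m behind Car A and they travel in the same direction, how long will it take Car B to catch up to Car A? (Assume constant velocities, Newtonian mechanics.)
Relative speed: v_rel = 21 - 15 = 6 m/s
Time to catch: t = d₀/v_rel = 499/6 = 83.17 s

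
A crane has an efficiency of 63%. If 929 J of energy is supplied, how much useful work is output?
W_out = η × W_in = 0.63 × 929 = 585.27 J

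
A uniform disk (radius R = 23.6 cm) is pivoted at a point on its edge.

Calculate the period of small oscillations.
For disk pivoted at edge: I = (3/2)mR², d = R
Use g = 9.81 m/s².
I/m = (3/2)R² = 0.08354 m²; d = R = 0.236 m
T = 2π√((3/2)R²/(gR)) = 2π√(3R/(2g)) = 1.194 s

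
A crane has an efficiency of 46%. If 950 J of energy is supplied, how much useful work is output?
W_out = η × W_in = 0.46 × 950 = 437.0 J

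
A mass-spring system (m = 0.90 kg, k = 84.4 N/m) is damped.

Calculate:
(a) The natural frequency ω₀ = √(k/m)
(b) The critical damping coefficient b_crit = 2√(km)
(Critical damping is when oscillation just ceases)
ω₀ = √(k/m) = √(84.4/0.9) = 9.684 rad/s
b_crit = 2√(km) = 2√(84.4×0.9) = 17.43 kg/s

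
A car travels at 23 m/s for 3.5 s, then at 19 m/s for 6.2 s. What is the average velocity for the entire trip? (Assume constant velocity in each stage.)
d₁ = v₁t₁ = 23 × 3.5 = 80.5 m
d₂ = v₂t₂ = 19 × 6.2 = 117.8 m
d_total = 198.3 m, t_total = 9.7 s
v_avg = d_total/t_total = 198.3/9.7 = 20.44 m/s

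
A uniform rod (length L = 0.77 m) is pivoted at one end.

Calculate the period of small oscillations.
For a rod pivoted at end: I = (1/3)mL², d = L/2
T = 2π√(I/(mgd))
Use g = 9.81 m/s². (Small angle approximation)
I/m = (1/3)L² = 0.1976 m²; d = L/2 = 0.385 m
T = 2π√(I/(mgd)) = 2π√(0.1976/(9.81×0.385)) = 1.437 s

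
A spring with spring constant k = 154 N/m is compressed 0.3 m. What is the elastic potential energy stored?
PE = ½kx² = ½×154×0.3² = 6.93 J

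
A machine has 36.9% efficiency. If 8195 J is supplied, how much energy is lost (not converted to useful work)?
W_out = η × W_in = 0.369×8195 = 3024.0 J
W_lost = W_in − W_out = 8195 − 3024.0 = 5171.0 J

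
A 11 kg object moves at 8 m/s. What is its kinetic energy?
KE = ½mv² = ½×11×8² = 352.0 J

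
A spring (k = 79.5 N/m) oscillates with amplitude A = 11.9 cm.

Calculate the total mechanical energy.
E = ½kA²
E = ½kA² = ½×79.5×(0.119)² = 0.5629 J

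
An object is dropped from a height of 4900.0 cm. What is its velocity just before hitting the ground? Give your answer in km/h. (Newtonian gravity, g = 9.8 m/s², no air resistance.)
v = √(2gh) (with unit conversion) = 111.6 km/h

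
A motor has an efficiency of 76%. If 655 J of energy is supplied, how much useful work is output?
W_out = η × W_in = 0.76 × 655 = 497.8 J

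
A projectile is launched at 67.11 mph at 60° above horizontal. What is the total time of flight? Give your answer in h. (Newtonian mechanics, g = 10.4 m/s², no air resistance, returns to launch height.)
T = 2v₀sin(θ)/g (with unit conversion) = 0.001388 h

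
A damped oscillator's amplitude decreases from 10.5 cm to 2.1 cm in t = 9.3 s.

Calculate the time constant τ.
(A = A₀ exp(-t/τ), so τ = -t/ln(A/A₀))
A/A₀ = 2.1/10.5 = 0.2; ln(A/A₀) = -1.609
τ = −t/ln(A/A₀) = −9.3/-1.609 = 5.778 s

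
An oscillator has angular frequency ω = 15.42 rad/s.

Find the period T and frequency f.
T = 2π/ω = 2π/15.42 = 0.4075 s; f = ω/2π = 2.454 Hz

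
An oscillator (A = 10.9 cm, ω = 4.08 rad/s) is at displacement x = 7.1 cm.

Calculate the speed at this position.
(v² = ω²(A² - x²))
v = ω√(A² − x²) = 4.08×√(0.109² − 0.071²) = 0.3374 m/s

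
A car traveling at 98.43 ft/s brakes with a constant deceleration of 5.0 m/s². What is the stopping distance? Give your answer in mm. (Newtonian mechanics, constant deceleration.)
d = v₀² / (2a) (with unit conversion) = 90010.0 mm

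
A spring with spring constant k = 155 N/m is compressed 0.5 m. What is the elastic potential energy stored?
PE = ½kx² = ½×155×0.5² = 19.38 J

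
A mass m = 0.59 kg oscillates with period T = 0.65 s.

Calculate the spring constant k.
T = 2π√(m/k) → k = m(2π/T)² = 0.59×(2π/0.65)² = 55.13 N/m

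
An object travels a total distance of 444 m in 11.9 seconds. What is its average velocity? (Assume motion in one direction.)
v_avg = Δd / Δt = 444 / 11.9 = 37.31 m/s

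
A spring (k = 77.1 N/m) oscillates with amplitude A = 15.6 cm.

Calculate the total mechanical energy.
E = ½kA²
E = ½kA² = ½×77.1×(0.156)² = 0.9382 J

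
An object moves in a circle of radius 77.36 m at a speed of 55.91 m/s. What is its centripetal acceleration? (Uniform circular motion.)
a_c = v²/r = 55.91²/77.36 = 3125.93/77.36 = 40.41 m/s²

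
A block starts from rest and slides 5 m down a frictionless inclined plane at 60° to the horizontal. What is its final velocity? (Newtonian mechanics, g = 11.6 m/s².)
a = g sin(θ) = 11.6 × sin(60°) = 10.05 m/s²
v = √(2ad) = √(2 × 10.05 × 5) = 10.02 m/s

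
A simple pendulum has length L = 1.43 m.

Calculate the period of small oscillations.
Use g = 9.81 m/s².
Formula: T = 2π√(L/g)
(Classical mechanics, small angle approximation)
T = 2π√(L/g) = 2π√(1.43/9.81) = 2.399 s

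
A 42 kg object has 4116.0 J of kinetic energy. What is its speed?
KE = ½mv² → v = √(2KE/m) = √(2×4116.0/42) = 14.0 m/s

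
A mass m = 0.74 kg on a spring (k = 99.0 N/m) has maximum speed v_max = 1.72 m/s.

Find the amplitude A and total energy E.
½mv²_max = ½kA² → A = v_max√(m/k) = 1.72×√(0.74/99.0) = 0.1487 m = 14.87 cm
E = ½mv²_max = ½×0.74×1.72² = 1.095 J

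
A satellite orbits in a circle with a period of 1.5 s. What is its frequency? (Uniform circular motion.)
f = 1/T = 1/1.5 = 0.6667 Hz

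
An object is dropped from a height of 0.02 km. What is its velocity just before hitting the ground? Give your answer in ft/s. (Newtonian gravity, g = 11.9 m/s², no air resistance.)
v = √(2gh) (with unit conversion) = 71.58 ft/s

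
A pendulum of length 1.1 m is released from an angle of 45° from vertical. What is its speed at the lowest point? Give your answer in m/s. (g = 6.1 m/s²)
h = L(1 − cosθ) = 1.1×(1 − cos45°) = 0.3222 m
v = √(2gh) = √(2×6.1×0.3222) = 1.983 m/s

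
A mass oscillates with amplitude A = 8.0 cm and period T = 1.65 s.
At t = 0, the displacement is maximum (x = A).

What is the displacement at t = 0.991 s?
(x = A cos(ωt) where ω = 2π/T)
ω = 2π/T = 2π/1.65 = 3.808 rad/s
x = A cos(ωt) = 8.0×cos(3.808×0.991) = -6.454 cm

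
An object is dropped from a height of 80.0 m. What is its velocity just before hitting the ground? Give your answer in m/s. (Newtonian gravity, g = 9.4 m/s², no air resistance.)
v = √(2gh) = 38.78 m/s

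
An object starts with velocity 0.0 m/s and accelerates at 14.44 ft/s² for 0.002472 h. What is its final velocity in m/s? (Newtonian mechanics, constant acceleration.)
v = v₀ + at (with unit conversion) = 39.17 m/s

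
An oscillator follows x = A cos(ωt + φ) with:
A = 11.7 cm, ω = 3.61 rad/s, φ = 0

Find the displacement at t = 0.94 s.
x = A cos(ωt + φ) = 11.7×cos(3.61×0.94 + 0) = -11.33 cm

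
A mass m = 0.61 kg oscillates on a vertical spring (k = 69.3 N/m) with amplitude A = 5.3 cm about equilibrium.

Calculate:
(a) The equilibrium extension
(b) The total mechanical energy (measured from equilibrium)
x_eq = mg/k = 0.61×9.81/69.3 = 0.08635 m = 8.635 cm
E = ½kA² = ½×69.3×(0.053)² = 0.09733 J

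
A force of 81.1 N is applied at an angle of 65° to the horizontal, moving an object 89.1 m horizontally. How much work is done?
W = Fd cosθ = 81.1×89.1×cos(65°) = 3053.8 J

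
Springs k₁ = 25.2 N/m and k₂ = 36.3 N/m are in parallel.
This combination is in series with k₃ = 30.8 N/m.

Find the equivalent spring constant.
k₁₂ = k₁ + k₂ = 61.5 N/m (parallel)
1/k_eq = 1/k₁₂ + 1/k₃ → k_eq = 20.52 N/m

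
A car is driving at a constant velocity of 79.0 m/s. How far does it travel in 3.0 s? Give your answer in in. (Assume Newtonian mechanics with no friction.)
d = vt (with unit conversion) = 9331.0 in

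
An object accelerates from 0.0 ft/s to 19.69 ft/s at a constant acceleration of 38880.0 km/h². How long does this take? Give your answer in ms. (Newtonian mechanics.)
t = (v - v₀)/a (with unit conversion) = 2001.0 ms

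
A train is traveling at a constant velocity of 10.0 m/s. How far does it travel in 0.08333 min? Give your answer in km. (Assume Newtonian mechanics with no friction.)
d = vt (with unit conversion) = 0.05 km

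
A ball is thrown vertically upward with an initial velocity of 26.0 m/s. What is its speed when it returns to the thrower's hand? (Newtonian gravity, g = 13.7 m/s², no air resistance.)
By conservation of energy, the ball returns at the same speed = 26.0 m/s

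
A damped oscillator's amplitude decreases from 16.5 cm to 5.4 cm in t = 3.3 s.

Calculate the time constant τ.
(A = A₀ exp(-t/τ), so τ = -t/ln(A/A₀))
A/A₀ = 5.4/16.5 = 0.3273; ln(A/A₀) = -1.117
τ = −t/ln(A/A₀) = −3.3/-1.117 = 2.954 s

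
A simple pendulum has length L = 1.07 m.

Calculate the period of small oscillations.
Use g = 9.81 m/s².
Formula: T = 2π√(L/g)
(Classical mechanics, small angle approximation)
T = 2π√(L/g) = 2π√(1.07/9.81) = 2.075 s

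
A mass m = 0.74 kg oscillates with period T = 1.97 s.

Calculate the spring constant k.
T = 2π√(m/k) → k = m(2π/T)² = 0.74×(2π/1.97)² = 7.528 N/m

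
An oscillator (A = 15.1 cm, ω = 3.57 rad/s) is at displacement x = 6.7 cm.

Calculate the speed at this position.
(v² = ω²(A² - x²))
v = ω√(A² − x²) = 3.57×√(0.151² − 0.067²) = 0.4831 m/s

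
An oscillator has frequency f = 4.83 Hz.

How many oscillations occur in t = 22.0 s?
n = f×t = 4.83×22.0 = 106.3 oscillations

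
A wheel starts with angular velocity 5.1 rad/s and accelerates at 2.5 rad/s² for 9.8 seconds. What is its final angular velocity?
ω = ω₀ + αt = 5.1 + 2.5 × 9.8 = 29.6 rad/s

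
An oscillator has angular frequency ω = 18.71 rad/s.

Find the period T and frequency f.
T = 2π/ω = 2π/18.71 = 0.3358 s; f = ω/2π = 2.978 Hz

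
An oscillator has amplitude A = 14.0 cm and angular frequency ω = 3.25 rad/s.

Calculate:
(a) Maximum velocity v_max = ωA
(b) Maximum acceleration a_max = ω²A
v_max = ωA = 3.25×0.14 = 0.455 m/s
a_max = ω²A = 3.25²×0.14 = 1.479 m/s²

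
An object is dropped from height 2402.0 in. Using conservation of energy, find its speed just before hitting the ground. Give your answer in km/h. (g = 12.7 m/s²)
mgh = ½mv² → v = √(2gh) = √(2×12.7×61.01) = 39.37 m/s = 141.7 km/h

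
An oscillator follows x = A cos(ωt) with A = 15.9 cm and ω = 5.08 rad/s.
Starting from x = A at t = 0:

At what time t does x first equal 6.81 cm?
cos(ωt) = x/A = 6.81/15.9 = 0.4283
ωt = arccos(0.4283) = 1.128 rad
t = 1.128/5.08 = 0.2221 s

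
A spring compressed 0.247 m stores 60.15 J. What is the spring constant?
PE = ½kx² → k = 2PE/x² = 2×60.15/0.247² = 1972.0 N/m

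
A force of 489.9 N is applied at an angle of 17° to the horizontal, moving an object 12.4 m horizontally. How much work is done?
W = Fd cosθ = 489.9×12.4×cos(17°) = 5809.3 J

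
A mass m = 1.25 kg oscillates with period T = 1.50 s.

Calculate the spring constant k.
T = 2π√(m/k) → k = m(2π/T)² = 1.25×(2π/1.5)² = 21.93 N/m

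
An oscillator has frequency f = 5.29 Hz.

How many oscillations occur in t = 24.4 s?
n = f×t = 5.29×24.4 = 129.1 oscillations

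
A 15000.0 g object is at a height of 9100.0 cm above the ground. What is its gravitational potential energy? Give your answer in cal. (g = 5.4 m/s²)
PE = mgh = 15 kg × 5.4 m/s² × 91 m = 7371 J = 1762.0 cal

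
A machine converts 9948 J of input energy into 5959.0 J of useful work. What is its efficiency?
η = W_out/W_in = 5959.0/9948 = 0.599 = 59.9%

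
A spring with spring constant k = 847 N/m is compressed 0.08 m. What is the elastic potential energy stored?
PE = ½kx² = ½×847×0.08² = 2.71 J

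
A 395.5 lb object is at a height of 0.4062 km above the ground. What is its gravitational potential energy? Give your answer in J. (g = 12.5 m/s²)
PE = mgh = 179.4 kg × 12.5 m/s² × 406.2 m = 9.109e+05 J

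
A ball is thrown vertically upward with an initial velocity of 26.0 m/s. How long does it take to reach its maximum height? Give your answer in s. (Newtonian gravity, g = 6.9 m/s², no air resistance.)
t_up = v₀/g = 3.768 s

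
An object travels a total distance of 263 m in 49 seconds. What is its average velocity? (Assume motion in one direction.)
v_avg = Δd / Δt = 263 / 49 = 5.37 m/s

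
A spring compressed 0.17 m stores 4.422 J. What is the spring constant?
PE = ½kx² → k = 2PE/x² = 2×4.422/0.17² = 306.0 N/m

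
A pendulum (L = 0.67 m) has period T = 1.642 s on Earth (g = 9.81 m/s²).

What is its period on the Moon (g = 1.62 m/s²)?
T = 2π√(L/g), so T_moon/T_earth = √(g_earth/g_moon)
T_moon = 2π√(0.67/1.62) = 4.041 s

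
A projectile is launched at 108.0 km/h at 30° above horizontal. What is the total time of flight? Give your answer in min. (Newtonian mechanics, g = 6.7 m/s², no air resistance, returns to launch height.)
T = 2v₀sin(θ)/g (with unit conversion) = 0.07463 min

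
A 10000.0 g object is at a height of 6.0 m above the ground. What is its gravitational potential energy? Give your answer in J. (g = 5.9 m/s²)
PE = mgh = 10 kg × 5.9 m/s² × 6 m = 354 J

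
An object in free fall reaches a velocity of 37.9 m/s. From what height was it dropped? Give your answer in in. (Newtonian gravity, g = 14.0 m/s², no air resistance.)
h = v²/(2g) (with unit conversion) = 2020.0 in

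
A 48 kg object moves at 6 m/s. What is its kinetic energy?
KE = ½mv² = ½×48×6² = 864.0 J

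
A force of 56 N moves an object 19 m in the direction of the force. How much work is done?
W = Fd = 56×19 = 1064.0 J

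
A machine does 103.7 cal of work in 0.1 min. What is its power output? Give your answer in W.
P = W/t = 433.9 J / 6 s = 72.31 W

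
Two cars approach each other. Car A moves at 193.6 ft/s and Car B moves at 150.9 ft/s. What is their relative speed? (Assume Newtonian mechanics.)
v_rel = v_A + v_B = 193.6 + 150.9 = 344.5 ft/s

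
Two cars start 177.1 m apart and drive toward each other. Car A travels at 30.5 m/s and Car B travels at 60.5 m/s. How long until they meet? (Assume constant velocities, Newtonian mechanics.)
Combined speed: v_combined = 30.5 + 60.5 = 91 m/s
Time to meet: t = d/91 = 177.1/91 = 1.95 s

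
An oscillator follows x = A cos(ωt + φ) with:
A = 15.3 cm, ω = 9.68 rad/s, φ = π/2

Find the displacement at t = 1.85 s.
x = A cos(ωt + φ) = 15.3×cos(9.68×1.85 + π/2) = 12.37 cm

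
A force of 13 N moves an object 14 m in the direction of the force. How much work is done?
W = Fd = 13×14 = 182.0 J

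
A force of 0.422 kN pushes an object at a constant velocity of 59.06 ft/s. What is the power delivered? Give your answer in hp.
P = Fv = 422 N × 18 m/s = 7597 W = 10.19 hp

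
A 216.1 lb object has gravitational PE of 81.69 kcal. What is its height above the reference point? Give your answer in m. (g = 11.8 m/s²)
PE = mgh → h = PE/(mg) = 3.418e+05 J / (98.02 kg × 11.8 m/s²) = 295.5 m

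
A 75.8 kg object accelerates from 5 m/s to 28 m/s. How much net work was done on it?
W_net = ΔKE = ½m(v₂² − v₁²) = ½×75.8×(28² − 5²) = 28766.1 J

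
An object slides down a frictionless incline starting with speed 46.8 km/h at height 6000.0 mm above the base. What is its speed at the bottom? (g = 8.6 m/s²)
½mv₀² + mgh = ½mv² → v = √(v₀² + 2gh) = √(13² + 2×8.6×6) = 16.5 m/s = 59.39 km/h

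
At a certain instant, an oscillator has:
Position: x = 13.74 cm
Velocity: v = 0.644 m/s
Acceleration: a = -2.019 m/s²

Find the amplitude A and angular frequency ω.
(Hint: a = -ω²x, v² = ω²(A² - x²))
a = −ω²x → ω = √(|a|/x) = √(2.019/0.1374) = 3.833 rad/s
v² = ω²(A² − x²) → A = √(x² + v²/ω²) = √(0.1374² + 0.644²/3.833²) = 0.217 m = 21.7 cm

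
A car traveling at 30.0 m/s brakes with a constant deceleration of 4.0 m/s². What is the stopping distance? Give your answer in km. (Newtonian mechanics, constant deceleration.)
d = v₀² / (2a) (with unit conversion) = 0.1125 km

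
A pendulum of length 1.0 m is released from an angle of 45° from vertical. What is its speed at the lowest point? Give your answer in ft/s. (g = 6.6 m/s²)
h = L(1 − cosθ) = 1.0×(1 − cos45°) = 0.2929 m
v = √(2gh) = √(2×6.6×0.2929) = 1.966 m/s = 6.451 ft/s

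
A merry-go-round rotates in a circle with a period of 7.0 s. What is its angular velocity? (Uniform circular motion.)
ω = 2π/T = 2π/7.0 = 0.8976 rad/s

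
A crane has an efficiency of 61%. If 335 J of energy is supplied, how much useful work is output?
W_out = η × W_in = 0.61 × 335 = 204.35 J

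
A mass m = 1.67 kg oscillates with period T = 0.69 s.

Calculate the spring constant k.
T = 2π√(m/k) → k = m(2π/T)² = 1.67×(2π/0.69)² = 138.5 N/m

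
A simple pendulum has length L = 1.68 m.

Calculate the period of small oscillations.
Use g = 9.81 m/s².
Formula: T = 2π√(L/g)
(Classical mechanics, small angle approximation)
T = 2π√(L/g) = 2π√(1.68/9.81) = 2.6 s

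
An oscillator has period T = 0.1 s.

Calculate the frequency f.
f = 1/T = 1/0.1 = 10 Hz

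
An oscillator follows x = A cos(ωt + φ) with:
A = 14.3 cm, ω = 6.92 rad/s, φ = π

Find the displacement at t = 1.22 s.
x = A cos(ωt + φ) = 14.3×cos(6.92×1.22 + π) = 7.937 cm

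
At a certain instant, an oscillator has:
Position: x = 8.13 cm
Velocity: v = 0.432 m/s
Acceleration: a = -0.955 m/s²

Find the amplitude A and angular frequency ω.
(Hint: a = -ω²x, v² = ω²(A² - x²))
a = −ω²x → ω = √(|a|/x) = √(0.955/0.0813) = 3.427 rad/s
v² = ω²(A² − x²) → A = √(x² + v²/ω²) = √(0.0813² + 0.432²/3.427²) = 0.15 m = 15 cm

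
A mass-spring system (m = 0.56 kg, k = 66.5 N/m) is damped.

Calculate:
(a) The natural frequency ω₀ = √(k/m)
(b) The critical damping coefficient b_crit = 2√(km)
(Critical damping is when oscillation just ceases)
ω₀ = √(k/m) = √(66.5/0.56) = 10.9 rad/s
b_crit = 2√(km) = 2√(66.5×0.56) = 12.2 kg/s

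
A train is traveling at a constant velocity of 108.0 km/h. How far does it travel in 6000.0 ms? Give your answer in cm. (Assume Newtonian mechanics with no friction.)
d = vt (with unit conversion) = 18000.0 cm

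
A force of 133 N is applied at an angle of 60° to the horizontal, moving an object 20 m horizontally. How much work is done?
W = Fd cosθ = 133×20×cos(60°) = 1330.0 J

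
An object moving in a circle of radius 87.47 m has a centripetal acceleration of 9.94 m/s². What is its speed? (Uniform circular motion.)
v = √(a_c × r) = √(9.94 × 87.47) = 29.49 m/s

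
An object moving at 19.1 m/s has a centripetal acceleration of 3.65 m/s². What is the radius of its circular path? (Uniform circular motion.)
r = v²/a_c = 19.1²/3.65 = 99.95 m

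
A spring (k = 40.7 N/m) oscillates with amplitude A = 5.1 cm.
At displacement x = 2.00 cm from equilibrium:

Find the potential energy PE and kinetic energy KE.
E_total = ½kA² = ½×40.7×(0.051)² = 0.05293 J
PE = ½kx² = ½×40.7×(0.02)² = 0.00814 J
KE = E_total − PE = 0.04479 J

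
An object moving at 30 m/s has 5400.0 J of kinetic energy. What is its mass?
KE = ½mv² → m = 2KE/v² = 2×5400.0/30² = 12.0 kg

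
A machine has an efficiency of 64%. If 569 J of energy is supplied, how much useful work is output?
W_out = η × W_in = 0.64 × 569 = 364.16 J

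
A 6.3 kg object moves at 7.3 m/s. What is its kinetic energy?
KE = ½mv² = ½×6.3×7.3² = 167.8635 J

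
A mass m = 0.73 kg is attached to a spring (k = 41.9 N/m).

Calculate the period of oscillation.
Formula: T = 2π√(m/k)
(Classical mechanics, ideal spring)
T = 2π√(m/k) = 2π√(0.73/41.9) = 0.8293 s; f = 1/T = 1.206 Hz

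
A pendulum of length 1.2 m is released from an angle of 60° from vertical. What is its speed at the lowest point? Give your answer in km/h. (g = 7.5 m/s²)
h = L(1 − cosθ) = 1.2×(1 − cos60°) = 0.6 m
v = √(2gh) = √(2×7.5×0.6) = 3 m/s = 10.8 km/h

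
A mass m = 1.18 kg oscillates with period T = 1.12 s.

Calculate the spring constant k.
T = 2π√(m/k) → k = m(2π/T)² = 1.18×(2π/1.12)² = 37.14 N/m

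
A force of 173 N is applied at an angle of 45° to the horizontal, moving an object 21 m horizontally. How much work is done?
W = Fd cosθ = 173×21×cos(45°) = 2568.9 J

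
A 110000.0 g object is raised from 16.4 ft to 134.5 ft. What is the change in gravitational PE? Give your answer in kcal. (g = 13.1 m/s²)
ΔPE = mg(h₂ − h₁) = 110 kg × 13.1 m/s² × (41 − 4.999) m = 5.187e+04 J = 12.4 kcal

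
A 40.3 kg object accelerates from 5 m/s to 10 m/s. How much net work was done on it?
W_net = ΔKE = ½m(v₂² − v₁²) = ½×40.3×(10² − 5²) = 1511.25 J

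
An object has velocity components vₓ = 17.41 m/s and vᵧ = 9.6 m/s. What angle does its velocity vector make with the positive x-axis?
θ = arctan(vᵧ/vₓ) = arctan(9.6/17.41) = 28.87°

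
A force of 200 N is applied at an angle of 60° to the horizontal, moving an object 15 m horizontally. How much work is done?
W = Fd cosθ = 200×15×cos(60°) = 1500.0 J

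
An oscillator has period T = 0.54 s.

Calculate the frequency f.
f = 1/T = 1/0.54 = 1.852 Hz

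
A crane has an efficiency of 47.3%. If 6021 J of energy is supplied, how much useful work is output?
W_out = η × W_in = 0.473 × 6021 = 2847.9 J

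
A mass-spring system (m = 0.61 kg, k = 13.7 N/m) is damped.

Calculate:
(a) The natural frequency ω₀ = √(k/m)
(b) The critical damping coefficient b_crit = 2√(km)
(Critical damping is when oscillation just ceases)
ω₀ = √(k/m) = √(13.7/0.61) = 4.739 rad/s
b_crit = 2√(km) = 2√(13.7×0.61) = 5.782 kg/s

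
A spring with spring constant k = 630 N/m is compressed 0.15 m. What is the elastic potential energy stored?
PE = ½kx² = ½×630×0.15² = 7.087 J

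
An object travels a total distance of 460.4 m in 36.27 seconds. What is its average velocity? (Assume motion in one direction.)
v_avg = Δd / Δt = 460.4 / 36.27 = 12.69 m/s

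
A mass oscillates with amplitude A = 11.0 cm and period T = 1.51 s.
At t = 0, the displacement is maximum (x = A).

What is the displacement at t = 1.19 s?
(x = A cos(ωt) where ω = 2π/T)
ω = 2π/T = 2π/1.51 = 4.161 rad/s
x = A cos(ωt) = 11.0×cos(4.161×1.19) = 2.607 cm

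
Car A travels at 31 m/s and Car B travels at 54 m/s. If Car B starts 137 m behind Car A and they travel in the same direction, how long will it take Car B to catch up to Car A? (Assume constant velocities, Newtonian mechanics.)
Relative speed: v_rel = 54 - 31 = 23 m/s
Time to catch: t = d₀/v_rel = 137/23 = 5.96 s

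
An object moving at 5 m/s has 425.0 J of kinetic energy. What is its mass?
KE = ½mv² → m = 2KE/v² = 2×425.0/5² = 34.0 kg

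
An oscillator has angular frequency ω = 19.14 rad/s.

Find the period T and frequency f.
T = 2π/ω = 2π/19.14 = 0.3283 s; f = ω/2π = 3.046 Hz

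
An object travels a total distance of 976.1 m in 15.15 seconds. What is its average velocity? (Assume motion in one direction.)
v_avg = Δd / Δt = 976.1 / 15.15 = 64.43 m/s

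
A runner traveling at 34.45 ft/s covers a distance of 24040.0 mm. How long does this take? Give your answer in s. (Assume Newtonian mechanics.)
t = d/v (with unit conversion) = 2.289 s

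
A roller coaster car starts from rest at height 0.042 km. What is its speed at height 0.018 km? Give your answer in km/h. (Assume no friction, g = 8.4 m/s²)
mgh₁ = ½mv₂² + mgh₂ → v₂ = √(2g(h₁−h₂)) = √(2×8.4×(42−18)) = 20.08 m/s = 72.29 km/h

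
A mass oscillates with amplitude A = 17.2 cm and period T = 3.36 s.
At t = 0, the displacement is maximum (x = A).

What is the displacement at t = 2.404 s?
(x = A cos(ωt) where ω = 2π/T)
ω = 2π/T = 2π/3.36 = 1.87 rad/s
x = A cos(ωt) = 17.2×cos(1.87×2.404) = -3.702 cm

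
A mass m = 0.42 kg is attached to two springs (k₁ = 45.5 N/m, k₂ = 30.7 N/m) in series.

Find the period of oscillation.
k_eq = k₁k₂/(k₁+k₂) = 18.33 N/m
T = 2π√(m/k_eq) = 2π√(0.42/18.33) = 0.9511 s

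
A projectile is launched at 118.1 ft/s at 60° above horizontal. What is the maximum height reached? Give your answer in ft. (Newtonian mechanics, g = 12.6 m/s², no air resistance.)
H = v₀²sin²(θ)/(2g) (with unit conversion) = 126.5 ft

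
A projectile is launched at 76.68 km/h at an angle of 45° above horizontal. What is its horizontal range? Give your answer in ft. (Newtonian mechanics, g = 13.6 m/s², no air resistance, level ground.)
R = v₀² sin(2θ) / g (with unit conversion) = 109.4 ft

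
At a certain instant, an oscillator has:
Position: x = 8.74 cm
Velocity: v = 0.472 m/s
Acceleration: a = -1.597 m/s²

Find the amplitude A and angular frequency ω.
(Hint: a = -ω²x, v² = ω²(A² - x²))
a = −ω²x → ω = √(|a|/x) = √(1.597/0.0874) = 4.275 rad/s
v² = ω²(A² − x²) → A = √(x² + v²/ω²) = √(0.0874² + 0.472²/4.275²) = 0.1408 m = 14.08 cm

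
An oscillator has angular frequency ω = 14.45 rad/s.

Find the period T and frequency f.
T = 2π/ω = 2π/14.45 = 0.4348 s; f = ω/2π = 2.3 Hz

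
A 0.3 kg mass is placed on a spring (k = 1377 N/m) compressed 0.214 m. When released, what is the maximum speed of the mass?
½kx² = ½mv² → v = x√(k/m) = 0.214×√(1377/0.3) = 14.5 m/s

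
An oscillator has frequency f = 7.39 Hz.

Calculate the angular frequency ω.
ω = 2πf = 2π×7.39 = 46.43 rad/s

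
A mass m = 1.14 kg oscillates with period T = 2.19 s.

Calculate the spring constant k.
T = 2π√(m/k) → k = m(2π/T)² = 1.14×(2π/2.19)² = 9.384 N/m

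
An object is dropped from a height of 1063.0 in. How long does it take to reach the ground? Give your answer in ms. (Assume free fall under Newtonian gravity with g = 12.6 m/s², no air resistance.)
t = √(2h/g) (with unit conversion) = 2070.0 ms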